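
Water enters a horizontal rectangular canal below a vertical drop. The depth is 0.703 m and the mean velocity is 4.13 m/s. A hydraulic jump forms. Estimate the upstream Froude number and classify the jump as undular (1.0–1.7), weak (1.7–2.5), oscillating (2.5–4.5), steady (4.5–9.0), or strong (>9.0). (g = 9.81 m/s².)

Fr₁ = V₁/√(g·y₁) = 4.13/√(9.81×0.703) = 1.57.
Fr₁ = 1.57 lies in the undular range.

Fr₁ = 1.57; undular jump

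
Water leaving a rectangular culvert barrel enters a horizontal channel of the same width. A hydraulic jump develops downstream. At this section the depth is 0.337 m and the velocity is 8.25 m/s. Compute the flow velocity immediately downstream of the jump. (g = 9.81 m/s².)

V₂ = 1.39 m/s

Fr₁ = V₁/√(g·y₁) = 8.25/√(9.81×0.337) = 4.54.
By Bélanger, y₂/y₁ = ½[√(1 + 8Fr₁²) − 1] = ½[√165.7 − 1] = 5.94.
y₂ = 5.94 × 0.337 = 2.00 m.
q = V₁·y₁ = 8.25 × 0.337 = 2.78 m²/s.
V₂ = q/y₂ = 2.78/2.00 = 1.39 m/s.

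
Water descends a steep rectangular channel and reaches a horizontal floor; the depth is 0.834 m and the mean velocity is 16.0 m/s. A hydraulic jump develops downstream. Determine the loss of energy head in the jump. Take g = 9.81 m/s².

ΔE = 7.45 m

Fr₁ = V₁/√(g·y₁) = 16.0/√(9.81×0.834) = 5.59.
From the momentum equation for a rectangular channel, y₂/y₁ = ½[√(1 + 8Fr₁²) − 1] = ½[√251.3 − 1] = 7.43.
y₂ = 7.43 × 0.834 = 6.19 m.
Head loss: ΔE = (y₂ − y₁)³/(4y₁y₂) = (6.19 − 0.834)³/(4×0.834×6.19) = 154/20.7 = 7.45 m.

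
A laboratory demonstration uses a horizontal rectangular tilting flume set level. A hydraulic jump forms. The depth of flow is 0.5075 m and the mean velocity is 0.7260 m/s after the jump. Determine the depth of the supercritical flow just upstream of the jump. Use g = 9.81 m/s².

y₁ = 0.09110 m

Fr₂ = V₂/√(g·y₂) = 0.7260/√(9.81×0.5075) = 0.3254.
From the momentum equation (using Fr₂), y₁/y₂ = ½[√(1 + 8Fr₂²) − 1] = ½[√1.8470 − 1] = 0.1795.
y₁ = 0.1795 × 0.5075 = 0.09110 m.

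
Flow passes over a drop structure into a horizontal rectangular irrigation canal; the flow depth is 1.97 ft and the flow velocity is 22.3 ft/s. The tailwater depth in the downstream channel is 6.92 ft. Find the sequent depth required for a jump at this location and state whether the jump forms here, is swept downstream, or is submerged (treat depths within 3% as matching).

y₂ = 6.88 ft; the jump forms here

Fr₁ = V₁/√(g·y₁) = 22.3/√(32.2×1.97) = 2.80.
Sequent-depth ratio: y₂/y₁ = ½[√(1 + 8Fr₁²) − 1] = ½[√63.72 − 1] = 3.49.
y₂ = 3.49 × 1.97 = 6.88 ft.
Tailwater y_tw = 6.92 ft: y_tw ≈ y₂, so the jump forms here.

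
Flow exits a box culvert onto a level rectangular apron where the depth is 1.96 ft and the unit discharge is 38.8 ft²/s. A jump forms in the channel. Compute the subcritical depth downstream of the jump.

y₂ = 6.00 ft

V₁ = q/y₁ = 38.8/1.96 = 19.8 ft/s. Fr₁ = V₁/√(g·y₁) = 19.8/√(32.2×1.96) = 2.49.
Bélanger equation: y₂/y₁ = ½[√(1 + 8Fr₁²) − 1] = ½[√50.67 − 1] = 3.06.
y₂ = 3.06 × 1.96 = 6.00 ft.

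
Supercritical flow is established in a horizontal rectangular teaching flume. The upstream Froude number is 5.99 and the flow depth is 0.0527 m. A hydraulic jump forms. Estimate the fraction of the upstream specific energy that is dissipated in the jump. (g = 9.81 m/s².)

ΔE/E₁ = 0.564 (56.4%)

Fr₁ = 5.99 (given).
Bélanger equation: y₂/y₁ = ½[√(1 + 8Fr₁²) − 1] = ½[√288.0 − 1] = 7.99.
y₂ = 7.99 × 0.0527 = 0.421 m.
E₁ = y₁(1 + Fr₁²/2) = 0.0527×(1 + 5.99²/2) = 0.998 m. ΔE = (y₂ − y₁)³/(4y₁y₂) = 0.562 m. ΔE/E₁ = 0.562/0.998 = 0.564.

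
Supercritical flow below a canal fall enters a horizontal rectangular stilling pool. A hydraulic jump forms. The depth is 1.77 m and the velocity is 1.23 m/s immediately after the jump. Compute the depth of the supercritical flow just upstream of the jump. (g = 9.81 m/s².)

Fr₂ = V₂/√(g·y₂) = 1.23/√(9.81×1.77) = 0.295.
From the momentum equation (using Fr₂), y₁/y₂ = ½[√(1 + 8Fr₂²) − 1] = ½[√1.697 − 1] = 0.151.
y₁ = 0.151 × 1.77 = 0.268 m.

y₁ = 0.268 m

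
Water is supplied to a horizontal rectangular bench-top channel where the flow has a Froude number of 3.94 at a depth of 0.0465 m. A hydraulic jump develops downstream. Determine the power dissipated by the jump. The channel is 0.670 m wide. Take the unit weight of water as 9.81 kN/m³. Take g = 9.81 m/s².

P = 0.127 kW

Fr₁ = 3.94 (given).
From the momentum equation for a rectangular channel, y₂/y₁ = ½[√(1 + 8Fr₁²) − 1] = ½[√125.2 − 1] = 5.09.
y₂ = 5.09 × 0.0465 = 0.237 m.
V₁ = Fr₁·√(g·y₁) = 3.94×√(9.81×0.0465) = 2.66 m/s; q = V₁·y₁ = 0.124 m²/s. V₂ = q/y₂ = 0.124/0.237 = 0.522 m/s. E₁ = y₁ + V₁²/2g = 0.407 m; E₂ = y₂ + V₂²/2g = 0.251 m. ΔE = E₁ − E₂ = 0.157 m.
Q = q·b = 0.124 × 0.670 = 0.0829 m³/s. P = γ·Q·ΔE = 9.81 × 0.0829 × 0.157 = 0.127 kW.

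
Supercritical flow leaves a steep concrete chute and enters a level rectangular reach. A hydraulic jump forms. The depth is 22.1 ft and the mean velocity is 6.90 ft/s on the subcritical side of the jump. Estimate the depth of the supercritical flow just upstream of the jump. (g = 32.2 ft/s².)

Fr₂ = V₂/√(g·y₂) = 6.90/√(32.2×22.1) = 0.259.
From the momentum equation (using Fr₂), y₁/y₂ = ½[√(1 + 8Fr₂²) − 1] = ½[√1.535 − 1] = 0.120.
y₁ = 0.120 × 22.1 = 2.64 ft.

y₁ = 2.64 ft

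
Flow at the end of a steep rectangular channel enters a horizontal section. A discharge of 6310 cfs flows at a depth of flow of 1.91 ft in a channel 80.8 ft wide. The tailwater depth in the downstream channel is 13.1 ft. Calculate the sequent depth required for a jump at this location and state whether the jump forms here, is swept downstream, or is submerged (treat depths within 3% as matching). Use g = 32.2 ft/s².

q = Q/b = 6310/80.8 = 78.1 ft²/s; V₁ = q/y₁ = 40.9 ft/s. Fr₁ = V₁/√(g·y₁) = 5.21.
By Bélanger, y₂/y₁ = ½[√(1 + 8Fr₁²) − 1] = ½[√218.5 − 1] = 6.89.
y₂ = 6.89 × 1.91 = 13.2 ft.
Tailwater y_tw = 13.1 ft: y_tw ≈ y₂, so the jump forms here.

y₂ = 13.2 ft; the jump forms here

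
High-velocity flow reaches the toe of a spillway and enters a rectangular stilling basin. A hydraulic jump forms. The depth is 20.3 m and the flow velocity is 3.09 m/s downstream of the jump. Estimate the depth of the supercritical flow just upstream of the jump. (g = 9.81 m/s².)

y₁ = 1.79 m

Fr₂ = V₂/√(g·y₂) = 3.09/√(9.81×20.3) = 0.219.
From the momentum equation (using Fr₂), y₁/y₂ = ½[√(1 + 8Fr₂²) − 1] = ½[√1.384 − 1] = 0.0881.
y₁ = 0.0881 × 20.3 = 1.79 m.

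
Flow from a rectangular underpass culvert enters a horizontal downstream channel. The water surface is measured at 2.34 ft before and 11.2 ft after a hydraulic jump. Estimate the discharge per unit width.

q = 75.6 ft²/s

For a rectangular channel the momentum equation gives q² = ½·g·y₁·y₂·(y₁ + y₂) = ½×32.2×2.34×11.2×13.5 = 5713.
q = √5713 = 75.6 ft²/s.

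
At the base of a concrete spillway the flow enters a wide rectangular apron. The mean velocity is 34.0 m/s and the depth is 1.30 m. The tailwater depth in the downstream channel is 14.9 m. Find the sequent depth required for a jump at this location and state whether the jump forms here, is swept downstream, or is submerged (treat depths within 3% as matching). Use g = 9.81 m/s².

y₂ = 16.9 m; the jump is swept downstream

Fr₁ = V₁/√(g·y₁) = 34.0/√(9.81×1.30) = 9.52.
Conjugate-depth relation: y₂/y₁ = ½[√(1 + 8Fr₁²) − 1] = ½[√726.2 − 1] = 13.0.
y₂ = 13.0 × 1.30 = 16.9 m.
Tailwater y_tw = 14.9 m: y_tw < y₂, so the jump is swept downstream.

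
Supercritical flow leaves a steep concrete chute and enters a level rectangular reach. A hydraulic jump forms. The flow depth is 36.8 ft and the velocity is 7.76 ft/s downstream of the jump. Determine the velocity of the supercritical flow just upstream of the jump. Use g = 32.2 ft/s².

V₁ = 83.5 ft/s

Fr₂ = V₂/√(g·y₂) = 7.76/√(32.2×36.8) = 0.225.
Applying the sequent-depth relation in reverse, y₁/y₂ = ½[√(1 + 8Fr₂²) − 1] = ½[√1.407 − 1] = 0.0930.
y₁ = 0.0930 × 36.8 = 3.42 ft.
V₁ = q/y₁ = 286/3.42 = 83.5 ft/s.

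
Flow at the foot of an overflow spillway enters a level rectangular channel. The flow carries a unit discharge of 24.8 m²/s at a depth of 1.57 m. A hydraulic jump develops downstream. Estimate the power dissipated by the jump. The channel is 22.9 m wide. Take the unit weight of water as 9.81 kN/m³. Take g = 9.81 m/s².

V₁ = q/y₁ = 24.8/1.57 = 15.8 m/s. Fr₁ = V₁/√(g·y₁) = 15.8/√(9.81×1.57) = 4.03.
From the momentum equation for a rectangular channel, y₂/y₁ = ½[√(1 + 8Fr₁²) − 1] = ½[√130.6 − 1] = 5.21.
y₂ = 5.21 × 1.57 = 8.19 m.
V₂ = q/y₂ = 24.8/8.19 = 3.03 m/s. E₁ = y₁ + V₁²/2g = 14.3 m; E₂ = y₂ + V₂²/2g = 8.65 m. ΔE = E₁ − E₂ = 5.63 m.
Q = q·b = 24.8 × 22.9 = 568 m³/s. P = γ·Q·ΔE = 9.81 × 568 × 5.63 = 31386 kW.

P = 31386 kW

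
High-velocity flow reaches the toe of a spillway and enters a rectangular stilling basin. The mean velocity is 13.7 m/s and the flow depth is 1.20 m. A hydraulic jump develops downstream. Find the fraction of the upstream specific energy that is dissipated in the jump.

ΔE/E₁ = 0.391 (39.1%)

Fr₁ = V₁/√(g·y₁) = 13.7/√(9.81×1.20) = 3.99.
From the momentum equation for a rectangular channel, y₂/y₁ = ½[√(1 + 8Fr₁²) − 1] = ½[√128.6 − 1] = 5.17.
y₂ = 5.17 × 1.20 = 6.20 m.
E₁ = y₁ + V₁²/2g = 10.8 m. ΔE = (y₂ − y₁)³/(4y₁y₂) = 4.21 m. ΔE/E₁ = 4.21/10.8 = 0.391.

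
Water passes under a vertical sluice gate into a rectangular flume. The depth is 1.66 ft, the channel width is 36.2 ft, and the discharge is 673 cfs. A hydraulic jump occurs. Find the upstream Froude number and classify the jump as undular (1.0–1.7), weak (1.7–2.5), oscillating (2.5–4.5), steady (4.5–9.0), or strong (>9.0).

q = Q/b = 673/36.2 = 18.6 ft²/s; V₁ = q/y₁ = 11.2 ft/s. Fr₁ = V₁/√(g·y₁) = 1.53.
Fr₁ = 1.53 lies in the undular range.

Fr₁ = 1.53; undular jump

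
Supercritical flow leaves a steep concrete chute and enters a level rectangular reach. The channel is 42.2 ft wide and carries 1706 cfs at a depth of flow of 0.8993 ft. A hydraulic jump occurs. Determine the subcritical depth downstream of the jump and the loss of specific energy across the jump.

q = Q/b = 1706/42.2 = 40.43 ft²/s; V₁ = q/y₁ = 44.95 ft/s. Fr₁ = V₁/√(g·y₁) = 8.354.
By Bélanger, y₂/y₁ = ½[√(1 + 8Fr₁²) − 1] = ½[√559.28 − 1] = 11.32.
y₂ = 11.32 × 0.8993 = 10.18 ft.
Head loss: ΔE = (y₂ − y₁)³/(4y₁y₂) = (10.18 − 0.8993)³/(4×0.8993×10.18) = 800.4/36.63 = 21.85 ft.

y₂ = 10.18 ft; ΔE = 21.85 ft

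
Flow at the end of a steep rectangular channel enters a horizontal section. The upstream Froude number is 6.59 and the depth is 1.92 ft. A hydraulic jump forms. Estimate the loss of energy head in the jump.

Fr₁ = 6.59 (given).
Sequent-depth ratio: y₂/y₁ = ½[√(1 + 8Fr₁²) − 1] = ½[√348.4 − 1] = 8.83.
y₂ = 8.83 × 1.92 = 17.0 ft.
Head loss: ΔE = (y₂ − y₁)³/(4y₁y₂) = (17.0 − 1.92)³/(4×1.92×17.0) = 3402/130 = 26.1 ft.

ΔE = 26.1 ft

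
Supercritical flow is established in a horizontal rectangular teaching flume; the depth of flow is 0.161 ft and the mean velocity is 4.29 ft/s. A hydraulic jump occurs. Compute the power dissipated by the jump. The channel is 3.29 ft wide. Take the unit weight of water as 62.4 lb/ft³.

P = 0.00834 hp

Fr₁ = V₁/√(g·y₁) = 4.29/√(32.2×0.161) = 1.88.
From the momentum equation for a rectangular channel, y₂/y₁ = ½[√(1 + 8Fr₁²) − 1] = ½[√29.40 − 1] = 2.21.
y₂ = 2.21 × 0.161 = 0.356 ft.
q = V₁·y₁ = 4.29 × 0.161 = 0.691 ft²/s. V₂ = q/y₂ = 0.691/0.356 = 1.94 ft/s. E₁ = y₁ + V₁²/2g = 0.447 ft; E₂ = y₂ + V₂²/2g = 0.414 ft. ΔE = E₁ − E₂ = 0.0323 ft.
Q = q·b = 0.691 × 3.29 = 2.27 cfs. P = γ·Q·ΔE/550 = 62.4 × 2.27 × 0.0323 / 550 = 0.00834 hp.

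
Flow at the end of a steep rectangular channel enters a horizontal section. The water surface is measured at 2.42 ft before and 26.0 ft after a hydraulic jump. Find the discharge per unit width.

q = 170 ft²/s

For a rectangular channel the momentum equation gives q² = ½·g·y₁·y₂·(y₁ + y₂) = ½×32.2×2.42×26.0×28.4 = 28790.
q = √28790 = 170 ft²/s.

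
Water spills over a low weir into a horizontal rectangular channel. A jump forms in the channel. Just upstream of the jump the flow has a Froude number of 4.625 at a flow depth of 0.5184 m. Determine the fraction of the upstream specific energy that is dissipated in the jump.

ΔE/E₁ = 0.457 (45.7%)

Fr₁ = 4.625 (given).
From the momentum equation for a rectangular channel, y₂/y₁ = ½[√(1 + 8Fr₁²) − 1] = ½[√172.12 − 1] = 6.060.
y₂ = 6.060 × 0.5184 = 3.141 m.
E₁ = y₁(1 + Fr₁²/2) = 0.5184×(1 + 4.625²/2) = 6.063 m. ΔE = (y₂ − y₁)³/(4y₁y₂) = 2.770 m. ΔE/E₁ = 2.770/6.063 = 0.457.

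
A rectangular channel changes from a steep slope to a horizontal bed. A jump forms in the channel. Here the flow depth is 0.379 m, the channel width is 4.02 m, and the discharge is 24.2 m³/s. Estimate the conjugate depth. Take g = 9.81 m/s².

q = Q/b = 24.2/4.02 = 6.02 m²/s; V₁ = q/y₁ = 15.9 m/s. Fr₁ = V₁/√(g·y₁) = 8.24.
By Bélanger, y₂/y₁ = ½[√(1 + 8Fr₁²) − 1] = ½[√543.9 − 1] = 11.2.
y₂ = 11.2 × 0.379 = 4.23 m.

y₂ = 4.23 m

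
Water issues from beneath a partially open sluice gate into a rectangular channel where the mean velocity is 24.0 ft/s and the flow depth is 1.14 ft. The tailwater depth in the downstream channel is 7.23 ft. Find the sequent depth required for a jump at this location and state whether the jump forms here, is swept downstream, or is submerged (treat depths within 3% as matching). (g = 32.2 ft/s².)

y₂ = 5.84 ft; the jump is submerged

Fr₁ = V₁/√(g·y₁) = 24.0/√(32.2×1.14) = 3.96.
Conjugate-depth relation: y₂/y₁ = ½[√(1 + 8Fr₁²) − 1] = ½[√126.5 − 1] = 5.12.
y₂ = 5.12 × 1.14 = 5.84 ft.
Tailwater y_tw = 7.23 ft: y_tw > y₂, so the jump is submerged.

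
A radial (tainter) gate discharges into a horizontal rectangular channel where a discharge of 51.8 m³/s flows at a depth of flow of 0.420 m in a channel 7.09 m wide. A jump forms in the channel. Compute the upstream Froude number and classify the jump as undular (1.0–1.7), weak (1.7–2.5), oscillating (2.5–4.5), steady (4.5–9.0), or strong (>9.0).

Fr₁ = 8.57; steady jump

q = Q/b = 51.8/7.09 = 7.31 m²/s; V₁ = q/y₁ = 17.4 m/s. Fr₁ = V₁/√(g·y₁) = 8.57.
Fr₁ = 8.57 lies in the steady range.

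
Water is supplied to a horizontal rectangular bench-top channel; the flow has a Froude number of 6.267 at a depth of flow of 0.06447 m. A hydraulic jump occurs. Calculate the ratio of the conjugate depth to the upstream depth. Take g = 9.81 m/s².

y₂/y₁ = 8.377

Fr₁ = 6.267 (given).
By Bélanger, y₂/y₁ = ½[√(1 + 8Fr₁²) − 1] = ½[√315.20 − 1] = 8.377.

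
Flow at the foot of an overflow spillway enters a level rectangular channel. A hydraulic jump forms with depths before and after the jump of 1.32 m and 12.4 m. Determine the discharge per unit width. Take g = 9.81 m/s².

For a rectangular channel the momentum equation gives q² = ½·g·y₁·y₂·(y₁ + y₂) = ½×9.81×1.32×12.4×13.7 = 1102.
q = √1102 = 33.2 m²/s.

q = 33.2 m²/s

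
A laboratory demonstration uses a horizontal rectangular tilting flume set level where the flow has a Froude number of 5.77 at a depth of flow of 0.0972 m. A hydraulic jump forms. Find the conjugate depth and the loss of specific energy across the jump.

Fr₁ = 5.77 (given).
By Bélanger, y₂/y₁ = ½[√(1 + 8Fr₁²) − 1] = ½[√267.3 − 1] = 7.68.
y₂ = 7.68 × 0.0972 = 0.746 m.
Head loss: ΔE = (y₂ − y₁)³/(4y₁y₂) = (0.746 − 0.0972)³/(4×0.0972×0.746) = 0.273/0.290 = 0.942 m.

y₂ = 0.746 m; ΔE = 0.942 m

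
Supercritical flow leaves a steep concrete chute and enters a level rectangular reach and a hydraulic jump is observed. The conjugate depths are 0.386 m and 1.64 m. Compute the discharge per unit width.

q = 2.51 m²/s

For a rectangular channel the momentum equation gives q² = ½·g·y₁·y₂·(y₁ + y₂) = ½×9.81×0.386×1.64×2.03 = 6.29.
q = √6.29 = 2.51 m²/s.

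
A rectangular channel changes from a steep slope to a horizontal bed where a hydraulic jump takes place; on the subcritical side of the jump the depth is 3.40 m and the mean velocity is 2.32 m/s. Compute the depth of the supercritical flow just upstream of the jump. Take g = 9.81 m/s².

y₁ = 0.873 m

Fr₂ = V₂/√(g·y₂) = 2.32/√(9.81×3.40) = 0.402.
From the momentum equation (using Fr₂), y₁/y₂ = ½[√(1 + 8Fr₂²) − 1] = ½[√2.291 − 1] = 0.257.
y₁ = 0.257 × 3.40 = 0.873 m.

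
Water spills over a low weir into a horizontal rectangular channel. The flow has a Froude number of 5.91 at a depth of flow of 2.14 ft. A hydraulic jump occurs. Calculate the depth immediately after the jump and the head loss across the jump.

y₂ = 16.8 ft; ΔE = 22.1 ft

Fr₁ = 5.91 (given).
Bélanger equation: y₂/y₁ = ½[√(1 + 8Fr₁²) − 1] = ½[√280.4 − 1] = 7.87.
y₂ = 7.87 × 2.14 = 16.8 ft.
Head loss: ΔE = (y₂ − y₁)³/(4y₁y₂) = (16.8 − 2.14)³/(4×2.14×16.8) = 3182/144 = 22.1 ft.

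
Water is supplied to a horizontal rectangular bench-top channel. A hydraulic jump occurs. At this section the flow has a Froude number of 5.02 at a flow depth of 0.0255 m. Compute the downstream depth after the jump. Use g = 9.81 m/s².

Fr₁ = 5.02 (given).
By Bélanger, y₂/y₁ = ½[√(1 + 8Fr₁²) − 1] = ½[√202.6 − 1] = 6.62.
y₂ = 6.62 × 0.0255 = 0.169 m.

y₂ = 0.169 m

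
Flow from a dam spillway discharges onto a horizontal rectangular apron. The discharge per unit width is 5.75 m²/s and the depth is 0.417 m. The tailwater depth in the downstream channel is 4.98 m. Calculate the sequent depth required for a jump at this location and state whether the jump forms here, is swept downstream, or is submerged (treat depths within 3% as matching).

y₂ = 3.82 m; the jump is submerged

V₁ = q/y₁ = 5.75/0.417 = 13.8 m/s. Fr₁ = V₁/√(g·y₁) = 13.8/√(9.81×0.417) = 6.82.
Conjugate-depth relation: y₂/y₁ = ½[√(1 + 8Fr₁²) − 1] = ½[√372.8 − 1] = 9.15.
y₂ = 9.15 × 0.417 = 3.82 m.
Tailwater y_tw = 4.98 m: y_tw > y₂, so the jump is submerged.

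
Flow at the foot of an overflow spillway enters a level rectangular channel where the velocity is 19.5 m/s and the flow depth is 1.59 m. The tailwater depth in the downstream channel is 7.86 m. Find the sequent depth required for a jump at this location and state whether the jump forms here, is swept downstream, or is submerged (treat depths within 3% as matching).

Fr₁ = V₁/√(g·y₁) = 19.5/√(9.81×1.59) = 4.94.
Sequent-depth ratio: y₂/y₁ = ½[√(1 + 8Fr₁²) − 1] = ½[√196.0 − 1] = 6.50.
y₂ = 6.50 × 1.59 = 10.3 m.
Tailwater y_tw = 7.86 m: y_tw < y₂, so the jump is swept downstream.

y₂ = 10.3 m; the jump is swept downstream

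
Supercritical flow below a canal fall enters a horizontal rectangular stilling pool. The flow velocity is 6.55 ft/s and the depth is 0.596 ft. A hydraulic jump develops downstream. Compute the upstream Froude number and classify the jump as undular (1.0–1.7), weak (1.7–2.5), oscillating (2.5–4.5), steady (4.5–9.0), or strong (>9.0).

Fr₁ = V₁/√(g·y₁) = 6.55/√(32.2×0.596) = 1.50.
Fr₁ = 1.50 lies in the undular range.

Fr₁ = 1.50; undular jump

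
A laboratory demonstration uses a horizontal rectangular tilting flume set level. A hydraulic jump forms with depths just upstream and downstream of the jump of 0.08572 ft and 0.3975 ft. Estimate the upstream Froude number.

For a rectangular channel the momentum equation gives q² = ½·g·y₁·y₂·(y₁ + y₂) = ½×32.2×0.08572×0.3975×0.4832 = 0.2651.
q = √0.2651 = 0.5149 ft²/s.
V₁ = q/y₁ = 6.006 ft/s; Fr₁ = V₁/√(g·y₁) = 3.615.

Fr₁ = 3.615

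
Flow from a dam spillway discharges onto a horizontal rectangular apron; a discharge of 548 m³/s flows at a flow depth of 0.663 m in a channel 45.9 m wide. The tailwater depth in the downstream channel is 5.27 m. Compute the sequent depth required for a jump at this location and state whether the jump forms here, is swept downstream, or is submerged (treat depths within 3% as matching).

y₂ = 6.30 m; the jump is swept downstream

q = Q/b = 548/45.9 = 11.9 m²/s; V₁ = q/y₁ = 18.0 m/s. Fr₁ = V₁/√(g·y₁) = 7.06.
Conjugate-depth relation: y₂/y₁ = ½[√(1 + 8Fr₁²) − 1] = ½[√399.9 − 1] = 9.50.
y₂ = 9.50 × 0.663 = 6.30 m.
Tailwater y_tw = 5.27 m: y_tw < y₂, so the jump is swept downstream.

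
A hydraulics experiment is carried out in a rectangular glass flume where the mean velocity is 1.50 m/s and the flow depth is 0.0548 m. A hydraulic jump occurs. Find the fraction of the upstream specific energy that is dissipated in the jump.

Fr₁ = V₁/√(g·y₁) = 1.50/√(9.81×0.0548) = 2.05.
From the momentum equation for a rectangular channel, y₂/y₁ = ½[√(1 + 8Fr₁²) − 1] = ½[√34.48 − 1] = 2.44.
y₂ = 2.44 × 0.0548 = 0.133 m.
E₁ = y₁ + V₁²/2g = 0.169 m. ΔE = (y₂ − y₁)³/(4y₁y₂) = 0.0167 m. ΔE/E₁ = 0.0167/0.169 = 0.0983.

ΔE/E₁ = 0.0983 (9.83%)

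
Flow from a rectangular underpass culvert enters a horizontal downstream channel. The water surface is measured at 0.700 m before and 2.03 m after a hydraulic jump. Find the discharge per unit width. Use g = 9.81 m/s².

q = 4.36 m²/s

For a rectangular channel the momentum equation gives q² = ½·g·y₁·y₂·(y₁ + y₂) = ½×9.81×0.700×2.03×2.73 = 19.0.
q = √19.0 = 4.36 m²/s.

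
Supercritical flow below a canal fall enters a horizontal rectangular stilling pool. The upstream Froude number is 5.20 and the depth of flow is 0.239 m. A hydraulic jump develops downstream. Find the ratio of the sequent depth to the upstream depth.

Fr₁ = 5.20 (given).
Conjugate-depth relation: y₂/y₁ = ½[√(1 + 8Fr₁²) − 1] = ½[√217.3 − 1] = 6.87.

y₂/y₁ = 6.87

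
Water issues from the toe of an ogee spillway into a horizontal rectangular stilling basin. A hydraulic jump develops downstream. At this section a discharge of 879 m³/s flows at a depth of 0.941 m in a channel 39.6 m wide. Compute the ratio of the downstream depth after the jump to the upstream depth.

q = Q/b = 879/39.6 = 22.2 m²/s; V₁ = q/y₁ = 23.6 m/s. Fr₁ = V₁/√(g·y₁) = 7.76.
From the momentum equation for a rectangular channel, y₂/y₁ = ½[√(1 + 8Fr₁²) − 1] = ½[√483.2 − 1] = 10.5.

y₂/y₁ = 10.5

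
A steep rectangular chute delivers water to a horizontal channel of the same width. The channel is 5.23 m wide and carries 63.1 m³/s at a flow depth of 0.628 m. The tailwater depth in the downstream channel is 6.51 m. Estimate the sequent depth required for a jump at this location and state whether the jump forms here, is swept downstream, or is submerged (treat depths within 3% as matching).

y₂ = 6.57 m; the jump forms here

q = Q/b = 63.1/5.23 = 12.1 m²/s; V₁ = q/y₁ = 19.2 m/s. Fr₁ = V₁/√(g·y₁) = 7.74.
Sequent-depth ratio: y₂/y₁ = ½[√(1 + 8Fr₁²) − 1] = ½[√480.3 − 1] = 10.5.
y₂ = 10.5 × 0.628 = 6.57 m.
Tailwater y_tw = 6.51 m: y_tw ≈ y₂, so the jump forms here.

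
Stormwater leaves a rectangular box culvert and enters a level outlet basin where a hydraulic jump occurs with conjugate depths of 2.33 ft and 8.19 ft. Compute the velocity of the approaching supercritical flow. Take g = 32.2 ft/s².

V₁ = 24.4 ft/s

For a rectangular channel the momentum equation gives q² = ½·g·y₁·y₂·(y₁ + y₂) = ½×32.2×2.33×8.19×10.5 = 3232.
q = √3232 = 56.9 ft²/s.
V₁ = q/y₁ = 56.9/2.33 = 24.4 ft/s.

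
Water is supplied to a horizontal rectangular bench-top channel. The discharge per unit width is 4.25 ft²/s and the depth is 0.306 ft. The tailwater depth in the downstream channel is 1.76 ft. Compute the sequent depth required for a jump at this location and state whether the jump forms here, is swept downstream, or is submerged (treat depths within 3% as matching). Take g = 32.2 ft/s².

y₂ = 1.77 ft; the jump forms here

V₁ = q/y₁ = 4.25/0.306 = 13.9 ft/s. Fr₁ = V₁/√(g·y₁) = 13.9/√(32.2×0.306) = 4.42.
Sequent-depth ratio: y₂/y₁ = ½[√(1 + 8Fr₁²) − 1] = ½[√157.6 − 1] = 5.78.
y₂ = 5.78 × 0.306 = 1.77 ft.
Tailwater y_tw = 1.76 ft: y_tw ≈ y₂, so the jump forms here.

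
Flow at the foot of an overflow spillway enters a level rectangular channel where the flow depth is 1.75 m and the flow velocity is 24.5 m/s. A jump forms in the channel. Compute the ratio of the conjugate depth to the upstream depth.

Fr₁ = V₁/√(g·y₁) = 24.5/√(9.81×1.75) = 5.91.
Bélanger equation: y₂/y₁ = ½[√(1 + 8Fr₁²) − 1] = ½[√280.7 − 1] = 7.88.

y₂/y₁ = 7.88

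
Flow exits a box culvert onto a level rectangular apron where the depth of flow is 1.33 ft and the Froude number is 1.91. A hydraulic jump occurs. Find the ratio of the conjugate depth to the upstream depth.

Fr₁ = 1.91 (given).
Bélanger equation: y₂/y₁ = ½[√(1 + 8Fr₁²) − 1] = ½[√30.18 − 1] = 2.25.

y₂/y₁ = 2.25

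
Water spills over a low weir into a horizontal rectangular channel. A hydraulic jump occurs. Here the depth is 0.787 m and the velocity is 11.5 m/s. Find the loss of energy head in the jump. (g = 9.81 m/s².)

ΔE = 3.06 m

Fr₁ = V₁/√(g·y₁) = 11.5/√(9.81×0.787) = 4.14.
Conjugate-depth relation: y₂/y₁ = ½[√(1 + 8Fr₁²) − 1] = ½[√138.0 − 1] = 5.37.
y₂ = 5.37 × 0.787 = 4.23 m.
Head loss: ΔE = (y₂ − y₁)³/(4y₁y₂) = (4.23 − 0.787)³/(4×0.787×4.23) = 40.8/13.3 = 3.06 m.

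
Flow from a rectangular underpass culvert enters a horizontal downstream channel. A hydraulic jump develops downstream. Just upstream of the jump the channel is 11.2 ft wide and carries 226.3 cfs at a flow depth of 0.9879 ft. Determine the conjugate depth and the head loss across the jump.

y₂ = 4.596 ft; ΔE = 2.587 ft

q = Q/b = 226.3/11.2 = 20.21 ft²/s; V₁ = q/y₁ = 20.45 ft/s. Fr₁ = V₁/√(g·y₁) = 3.626.
Sequent-depth ratio: y₂/y₁ = ½[√(1 + 8Fr₁²) − 1] = ½[√106.20 − 1] = 4.653.
y₂ = 4.653 × 0.9879 = 4.596 ft.
Head loss: ΔE = (y₂ − y₁)³/(4y₁y₂) = (4.596 − 0.9879)³/(4×0.9879×4.596) = 46.99/18.16 = 2.587 ft.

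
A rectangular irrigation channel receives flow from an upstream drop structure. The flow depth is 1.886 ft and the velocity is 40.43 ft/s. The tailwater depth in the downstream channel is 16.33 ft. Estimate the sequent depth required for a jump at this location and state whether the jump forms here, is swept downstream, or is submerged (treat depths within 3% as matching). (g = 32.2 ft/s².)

Fr₁ = V₁/√(g·y₁) = 40.43/√(32.2×1.886) = 5.188.
By Bélanger, y₂/y₁ = ½[√(1 + 8Fr₁²) − 1] = ½[√216.33 − 1] = 6.854.
y₂ = 6.854 × 1.886 = 12.93 ft.
Tailwater y_tw = 16.33 ft: y_tw > y₂, so the jump is submerged.

y₂ = 12.93 ft; the jump is submerged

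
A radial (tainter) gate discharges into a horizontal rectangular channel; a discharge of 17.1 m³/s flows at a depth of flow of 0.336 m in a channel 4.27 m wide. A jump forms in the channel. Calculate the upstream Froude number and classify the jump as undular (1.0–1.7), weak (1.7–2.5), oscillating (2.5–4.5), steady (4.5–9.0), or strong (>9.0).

q = Q/b = 17.1/4.27 = 4.00 m²/s; V₁ = q/y₁ = 11.9 m/s. Fr₁ = V₁/√(g·y₁) = 6.56.
Fr₁ = 6.56 lies in the steady range.

Fr₁ = 6.56; steady jump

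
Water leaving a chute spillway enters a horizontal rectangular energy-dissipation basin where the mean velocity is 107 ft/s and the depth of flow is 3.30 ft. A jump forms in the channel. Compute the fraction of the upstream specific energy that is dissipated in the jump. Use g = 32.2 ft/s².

Fr₁ = V₁/√(g·y₁) = 107/√(32.2×3.30) = 10.4.
By Bélanger, y₂/y₁ = ½[√(1 + 8Fr₁²) − 1] = ½[√863.0 − 1] = 14.2.
y₂ = 14.2 × 3.30 = 46.8 ft.
E₁ = y₁ + V₁²/2g = 181 ft. ΔE = (y₂ − y₁)³/(4y₁y₂) = 133 ft. ΔE/E₁ = 133/181 = 0.737.

ΔE/E₁ = 0.737 (73.7%)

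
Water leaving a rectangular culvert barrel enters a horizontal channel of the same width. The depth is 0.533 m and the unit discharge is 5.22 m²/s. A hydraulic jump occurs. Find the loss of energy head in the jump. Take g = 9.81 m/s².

ΔE = 2.29 m

V₁ = q/y₁ = 5.22/0.533 = 9.79 m/s. Fr₁ = V₁/√(g·y₁) = 9.79/√(9.81×0.533) = 4.28.
Sequent-depth ratio: y₂/y₁ = ½[√(1 + 8Fr₁²) − 1] = ½[√147.8 − 1] = 5.58.
y₂ = 5.58 × 0.533 = 2.97 m.
Head loss: ΔE = (y₂ − y₁)³/(4y₁y₂) = (2.97 − 0.533)³/(4×0.533×2.97) = 14.5/6.34 = 2.29 m.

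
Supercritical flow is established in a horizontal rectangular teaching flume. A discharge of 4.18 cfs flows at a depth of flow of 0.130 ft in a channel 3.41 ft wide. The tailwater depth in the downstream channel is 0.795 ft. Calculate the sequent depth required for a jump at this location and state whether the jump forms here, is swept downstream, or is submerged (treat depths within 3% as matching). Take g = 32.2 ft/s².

q = Q/b = 4.18/3.41 = 1.23 ft²/s; V₁ = q/y₁ = 9.43 ft/s. Fr₁ = V₁/√(g·y₁) = 4.61.
Conjugate-depth relation: y₂/y₁ = ½[√(1 + 8Fr₁²) − 1] = ½[√170.9 − 1] = 6.04.
y₂ = 6.04 × 0.130 = 0.785 ft.
Tailwater y_tw = 0.795 ft: y_tw ≈ y₂, so the jump forms here.

y₂ = 0.785 ft; the jump forms here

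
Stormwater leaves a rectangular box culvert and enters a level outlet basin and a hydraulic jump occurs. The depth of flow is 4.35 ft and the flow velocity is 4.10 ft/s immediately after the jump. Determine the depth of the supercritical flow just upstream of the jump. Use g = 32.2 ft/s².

Fr₂ = V₂/√(g·y₂) = 4.10/√(32.2×4.35) = 0.346.
The Bélanger relation is symmetric: y₁/y₂ = ½[√(1 + 8Fr₂²) − 1] = ½[√1.960 − 1] = 0.200.
y₁ = 0.200 × 4.35 = 0.870 ft.

y₁ = 0.870 ft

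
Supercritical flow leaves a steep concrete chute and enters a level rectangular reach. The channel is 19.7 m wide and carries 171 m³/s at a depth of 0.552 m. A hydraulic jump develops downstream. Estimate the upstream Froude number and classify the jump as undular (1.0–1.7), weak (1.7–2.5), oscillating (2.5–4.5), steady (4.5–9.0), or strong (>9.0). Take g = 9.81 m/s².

Fr₁ = 6.76; steady jump

q = Q/b = 171/19.7 = 8.68 m²/s; V₁ = q/y₁ = 15.7 m/s. Fr₁ = V₁/√(g·y₁) = 6.76.
Fr₁ = 6.76 lies in the steady range.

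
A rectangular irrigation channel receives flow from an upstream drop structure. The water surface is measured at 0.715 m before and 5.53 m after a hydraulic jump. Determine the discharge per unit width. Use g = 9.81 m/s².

q = 11.0 m²/s

For a rectangular channel the momentum equation gives q² = ½·g·y₁·y₂·(y₁ + y₂) = ½×9.81×0.715×5.53×6.25 = 121.
q = √121 = 11.0 m²/s.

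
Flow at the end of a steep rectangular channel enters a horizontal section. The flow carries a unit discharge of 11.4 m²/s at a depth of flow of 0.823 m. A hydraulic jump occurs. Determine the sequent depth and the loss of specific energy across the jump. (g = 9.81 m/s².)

y₂ = 5.28 m; ΔE = 5.09 m

V₁ = q/y₁ = 11.4/0.823 = 13.9 m/s. Fr₁ = V₁/√(g·y₁) = 13.9/√(9.81×0.823) = 4.87.
By Bélanger, y₂/y₁ = ½[√(1 + 8Fr₁²) − 1] = ½[√191.1 − 1] = 6.41.
y₂ = 6.41 × 0.823 = 5.28 m.
Head loss: ΔE = (y₂ − y₁)³/(4y₁y₂) = (5.28 − 0.823)³/(4×0.823×5.28) = 88.4/17.4 = 5.09 m.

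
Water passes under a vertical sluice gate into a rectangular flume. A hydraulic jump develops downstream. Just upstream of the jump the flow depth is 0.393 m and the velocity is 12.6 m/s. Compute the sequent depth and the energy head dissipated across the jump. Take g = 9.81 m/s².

y₂ = 3.38 m; ΔE = 5.00 m

Fr₁ = V₁/√(g·y₁) = 12.6/√(9.81×0.393) = 6.42.
Conjugate-depth relation: y₂/y₁ = ½[√(1 + 8Fr₁²) − 1] = ½[√330.4 − 1] = 8.59.
y₂ = 8.59 × 0.393 = 3.38 m.
Head loss: ΔE = (y₂ − y₁)³/(4y₁y₂) = (3.38 − 0.393)³/(4×0.393×3.38) = 26.5/5.31 = 5.00 m.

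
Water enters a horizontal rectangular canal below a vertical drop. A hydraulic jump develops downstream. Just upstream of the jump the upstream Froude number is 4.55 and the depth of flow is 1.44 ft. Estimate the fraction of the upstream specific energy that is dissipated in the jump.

ΔE/E₁ = 0.450 (45.0%)

Fr₁ = 4.55 (given).
Sequent-depth ratio: y₂/y₁ = ½[√(1 + 8Fr₁²) − 1] = ½[√166.6 − 1] = 5.95.
y₂ = 5.95 × 1.44 = 8.57 ft.
E₁ = y₁(1 + Fr₁²/2) = 1.44×(1 + 4.55²/2) = 16.3 ft. ΔE = (y₂ − y₁)³/(4y₁y₂) = 7.35 ft. ΔE/E₁ = 7.35/16.3 = 0.450.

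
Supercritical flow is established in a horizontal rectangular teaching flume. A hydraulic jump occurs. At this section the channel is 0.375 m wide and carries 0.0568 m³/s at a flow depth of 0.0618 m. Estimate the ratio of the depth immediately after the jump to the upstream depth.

y₂/y₁ = 3.98

q = Q/b = 0.0568/0.375 = 0.151 m²/s; V₁ = q/y₁ = 2.45 m/s. Fr₁ = V₁/√(g·y₁) = 3.15.
By Bélanger, y₂/y₁ = ½[√(1 + 8Fr₁²) − 1] = ½[√80.27 − 1] = 3.98.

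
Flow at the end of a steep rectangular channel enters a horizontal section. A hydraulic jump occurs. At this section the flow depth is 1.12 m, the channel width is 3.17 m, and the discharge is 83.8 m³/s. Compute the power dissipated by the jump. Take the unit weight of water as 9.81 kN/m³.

q = Q/b = 83.8/3.17 = 26.4 m²/s; V₁ = q/y₁ = 23.6 m/s. Fr₁ = V₁/√(g·y₁) = 7.12.
Conjugate-depth relation: y₂/y₁ = ½[√(1 + 8Fr₁²) − 1] = ½[√406.6 − 1] = 9.58.
y₂ = 9.58 × 1.12 = 10.7 m.
Head loss: ΔE = (y₂ − y₁)³/(4y₁y₂) = (10.7 − 1.12)³/(4×1.12×10.7) = 888/48.1 = 18.5 m.
P = γ·Q·ΔE = 9.81 × 83.8 × 18.5 = 15186 kW.

P = 15186 kW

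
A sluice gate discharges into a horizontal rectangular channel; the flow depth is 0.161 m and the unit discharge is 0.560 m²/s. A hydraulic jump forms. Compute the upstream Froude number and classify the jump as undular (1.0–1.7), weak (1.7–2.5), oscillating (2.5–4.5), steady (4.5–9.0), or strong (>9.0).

Fr₁ = 2.77; oscillating jump

V₁ = q/y₁ = 0.560/0.161 = 3.48 m/s. Fr₁ = V₁/√(g·y₁) = 3.48/√(9.81×0.161) = 2.77.
Fr₁ = 2.77 lies in the oscillating range.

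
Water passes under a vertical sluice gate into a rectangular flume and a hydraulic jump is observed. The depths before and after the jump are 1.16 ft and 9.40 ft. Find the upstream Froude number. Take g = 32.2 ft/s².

For a rectangular channel the momentum equation gives q² = ½·g·y₁·y₂·(y₁ + y₂) = ½×32.2×1.16×9.40×10.6 = 1854.
q = √1854 = 43.1 ft²/s.
V₁ = q/y₁ = 37.1 ft/s; Fr₁ = V₁/√(g·y₁) = 6.07.

Fr₁ = 6.07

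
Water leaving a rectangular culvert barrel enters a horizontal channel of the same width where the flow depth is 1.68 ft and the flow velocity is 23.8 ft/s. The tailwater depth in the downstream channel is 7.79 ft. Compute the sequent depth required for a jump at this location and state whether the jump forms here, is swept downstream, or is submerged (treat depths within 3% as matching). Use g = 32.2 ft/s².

Fr₁ = V₁/√(g·y₁) = 23.8/√(32.2×1.68) = 3.24.
By Bélanger, y₂/y₁ = ½[√(1 + 8Fr₁²) − 1] = ½[√84.77 − 1] = 4.10.
y₂ = 4.10 × 1.68 = 6.89 ft.
Tailwater y_tw = 7.79 ft: y_tw > y₂, so the jump is submerged.

y₂ = 6.89 ft; the jump is submerged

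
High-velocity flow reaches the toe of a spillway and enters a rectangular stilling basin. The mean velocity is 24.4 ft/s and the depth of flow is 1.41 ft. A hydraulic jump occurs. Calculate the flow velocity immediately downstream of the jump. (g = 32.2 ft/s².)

V₂ = 5.25 ft/s

Fr₁ = V₁/√(g·y₁) = 24.4/√(32.2×1.41) = 3.62.
Sequent-depth ratio: y₂/y₁ = ½[√(1 + 8Fr₁²) − 1] = ½[√105.9 − 1] = 4.65.
y₂ = 4.65 × 1.41 = 6.55 ft.
q = V₁·y₁ = 24.4 × 1.41 = 34.4 ft²/s.
V₂ = q/y₂ = 34.4/6.55 = 5.25 ft/s.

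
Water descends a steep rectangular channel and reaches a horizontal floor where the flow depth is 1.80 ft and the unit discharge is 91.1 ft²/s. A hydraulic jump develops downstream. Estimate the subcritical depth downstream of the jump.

V₁ = q/y₁ = 91.1/1.80 = 50.6 ft/s. Fr₁ = V₁/√(g·y₁) = 50.6/√(32.2×1.80) = 6.65.
Bélanger equation: y₂/y₁ = ½[√(1 + 8Fr₁²) − 1] = ½[√354.6 − 1] = 8.91.
y₂ = 8.91 × 1.80 = 16.0 ft.

y₂ = 16.0 ft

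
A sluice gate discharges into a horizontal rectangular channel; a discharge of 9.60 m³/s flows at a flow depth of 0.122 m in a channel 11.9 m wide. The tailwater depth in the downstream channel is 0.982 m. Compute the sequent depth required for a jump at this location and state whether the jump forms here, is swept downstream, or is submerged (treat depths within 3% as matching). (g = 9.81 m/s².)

q = Q/b = 9.60/11.9 = 0.807 m²/s; V₁ = q/y₁ = 6.61 m/s. Fr₁ = V₁/√(g·y₁) = 6.04.
Conjugate-depth relation: y₂/y₁ = ½[√(1 + 8Fr₁²) − 1] = ½[√293.3 − 1] = 8.06.
y₂ = 8.06 × 0.122 = 0.984 m.
Tailwater y_tw = 0.982 m: y_tw ≈ y₂, so the jump forms here.

y₂ = 0.984 m; the jump forms here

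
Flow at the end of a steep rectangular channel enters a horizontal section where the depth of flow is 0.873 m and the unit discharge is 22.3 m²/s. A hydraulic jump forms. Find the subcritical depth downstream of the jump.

y₂ = 10.3 m

V₁ = q/y₁ = 22.3/0.873 = 25.5 m/s. Fr₁ = V₁/√(g·y₁) = 25.5/√(9.81×0.873) = 8.73.
Sequent-depth ratio: y₂/y₁ = ½[√(1 + 8Fr₁²) − 1] = ½[√610.5 − 1] = 11.9.
y₂ = 11.9 × 0.873 = 10.3 m.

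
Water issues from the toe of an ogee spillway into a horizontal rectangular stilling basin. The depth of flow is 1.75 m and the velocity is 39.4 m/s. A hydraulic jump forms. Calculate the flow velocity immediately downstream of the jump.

V₂ = 3.04 m/s

Fr₁ = V₁/√(g·y₁) = 39.4/√(9.81×1.75) = 9.51.
Conjugate-depth relation: y₂/y₁ = ½[√(1 + 8Fr₁²) − 1] = ½[√724.4 − 1] = 13.0.
y₂ = 13.0 × 1.75 = 22.7 m.
q = V₁·y₁ = 39.4 × 1.75 = 69.0 m²/s.
V₂ = q/y₂ = 69.0/22.7 = 3.04 m/s.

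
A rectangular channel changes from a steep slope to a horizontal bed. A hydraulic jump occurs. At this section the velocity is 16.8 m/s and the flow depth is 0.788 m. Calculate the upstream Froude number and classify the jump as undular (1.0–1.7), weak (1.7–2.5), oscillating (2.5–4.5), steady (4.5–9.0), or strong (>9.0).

Fr₁ = 6.04; steady jump

Fr₁ = V₁/√(g·y₁) = 16.8/√(9.81×0.788) = 6.04.
Fr₁ = 6.04 lies in the steady range.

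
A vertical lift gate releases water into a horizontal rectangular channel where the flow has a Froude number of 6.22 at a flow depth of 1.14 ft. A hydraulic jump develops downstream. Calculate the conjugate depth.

y₂ = 9.47 ft

Fr₁ = 6.22 (given).
Bélanger equation: y₂/y₁ = ½[√(1 + 8Fr₁²) − 1] = ½[√310.5 − 1] = 8.31.
y₂ = 8.31 × 1.14 = 9.47 ft.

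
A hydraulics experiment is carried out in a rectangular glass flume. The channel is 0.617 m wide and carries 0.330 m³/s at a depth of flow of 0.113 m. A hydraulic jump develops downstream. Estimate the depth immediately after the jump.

y₂ = 0.664 m

q = Q/b = 0.330/0.617 = 0.535 m²/s; V₁ = q/y₁ = 4.73 m/s. Fr₁ = V₁/√(g·y₁) = 4.50.
Conjugate-depth relation: y₂/y₁ = ½[√(1 + 8Fr₁²) − 1] = ½[√162.7 − 1] = 5.88.
y₂ = 5.88 × 0.113 = 0.664 m.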